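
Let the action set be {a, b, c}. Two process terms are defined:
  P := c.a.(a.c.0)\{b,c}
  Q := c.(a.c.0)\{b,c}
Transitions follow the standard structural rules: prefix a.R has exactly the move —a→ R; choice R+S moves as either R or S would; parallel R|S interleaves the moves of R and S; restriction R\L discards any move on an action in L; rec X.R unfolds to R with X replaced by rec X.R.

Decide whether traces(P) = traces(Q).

trace-distinct — witness ⟨caa⟩

Reachable graph of P (4 states):
  s0 = c.a.(a.c.0)\{b,c} → --c--▸ s1
  s1 = a.(a.c.0)\{b,c} → --a--▸ s2
  s2 = (a.c.0)\{b,c} → --a--▸ s3
  s3 = (c.0)\{b,c} → deadlocked
Reachable graph of Q (3 states):
  t0 = c.(a.c.0)\{b,c} → --c--▸ t1
  t1 = (a.c.0)\{b,c} → --a--▸ t2
  t2 = (c.0)\{b,c} → deadlocked
Executing caa from P (initial set {s0}):
  [1] c ⇒ {s1}
  [2] a ⇒ {s2}
  [3] a ⇒ {s3}
  — P admits the full trace.
Executing caa from Q (initial set {t0}):
  [1] c ⇒ {t1}
  [2] a ⇒ {t2}
  [3] a ⇒ ∅  — Q cannot continue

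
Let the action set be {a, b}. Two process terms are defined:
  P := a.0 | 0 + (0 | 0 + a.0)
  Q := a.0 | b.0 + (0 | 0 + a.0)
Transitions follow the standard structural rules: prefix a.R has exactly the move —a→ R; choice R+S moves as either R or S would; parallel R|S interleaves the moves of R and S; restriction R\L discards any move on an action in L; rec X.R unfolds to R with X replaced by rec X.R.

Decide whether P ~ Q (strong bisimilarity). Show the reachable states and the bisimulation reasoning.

NO

LTS(P): 3 reachable states
  u0 = a.0 | 0 + (0 | 0 + a.0) has moves =a=> u1, =a=> u2
  u1 = 0 has moves ·
  u2 = 0 | 0 has moves ·
LTS(Q): 5 reachable states
  v0 = a.0 | b.0 + (0 | 0 + a.0) has moves =a=> v1, =a=> v2, =b=> v3
  v1 = 0 has moves ·
  v2 = 0 | b.0 has moves =b=> v4
  v3 = a.0 | 0 has moves =a=> v4
  v4 = 0 | 0 has moves ·
Coarsest stable partition (strong bisimilarity classes):
  B0 = {u0, v3}
  B1 = {u1, u2, v1, v4}
  B2 = {v0}
  B3 = {v2}
u0 ∈ B0, v0 ∈ B2 → different blocks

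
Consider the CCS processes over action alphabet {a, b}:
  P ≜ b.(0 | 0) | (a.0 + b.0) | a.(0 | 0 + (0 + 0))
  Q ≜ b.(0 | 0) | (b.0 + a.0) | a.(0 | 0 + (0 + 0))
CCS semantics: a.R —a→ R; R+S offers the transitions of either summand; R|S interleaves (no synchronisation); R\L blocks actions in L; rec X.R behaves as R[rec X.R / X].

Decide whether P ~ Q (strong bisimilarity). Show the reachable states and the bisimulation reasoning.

LTS(P): 8 reachable states
  u0 = b.(0 | 0) | (a.0 + b.0) | a.(0 | 0 + (0 + 0)) | =a=> u1, =a=> u2, =b=> u2, =b=> u3
  u1 = b.(0 | 0) | (a.0 + b.0) | (0 | 0 + (0 + 0)) | =a=> u4, =b=> u4, =b=> u5
  u2 = b.(0 | 0) | 0 | a.(0 | 0 + (0 + 0)) | =a=> u4, =b=> u6
  u3 = 0 | 0 | (a.0 + b.0) | a.(0 | 0 + (0 + 0)) | =a=> u5, =a=> u6, =b=> u6
  u4 = b.(0 | 0) | 0 | (0 | 0 + (0 + 0)) | =b=> u7
  u5 = 0 | 0 | (a.0 + b.0) | (0 | 0 + (0 + 0)) | =a=> u7, =b=> u7
  u6 = 0 | 0 | 0 | a.(0 | 0 + (0 + 0)) | =a=> u7
  u7 = 0 | 0 | 0 | (0 | 0 + (0 + 0)) | (no moves)
LTS(Q): 8 reachable states
  v0 = b.(0 | 0) | (b.0 + a.0) | a.(0 | 0 + (0 + 0)) | =a=> v1, =a=> v2, =b=> v2, =b=> v3
  v1 = b.(0 | 0) | (b.0 + a.0) | (0 | 0 + (0 + 0)) | =a=> v4, =b=> v4, =b=> v5
  v2 = b.(0 | 0) | 0 | a.(0 | 0 + (0 + 0)) | =a=> v4, =b=> v6
  v3 = 0 | 0 | (b.0 + a.0) | a.(0 | 0 + (0 + 0)) | =a=> v5, =a=> v6, =b=> v6
  v4 = b.(0 | 0) | 0 | (0 | 0 + (0 + 0)) | =b=> v7
  v5 = 0 | 0 | (b.0 + a.0) | (0 | 0 + (0 + 0)) | =a=> v7, =b=> v7
  v6 = 0 | 0 | 0 | a.(0 | 0 + (0 + 0)) | =a=> v7
  v7 = 0 | 0 | 0 | (0 | 0 + (0 + 0)) | (no moves)
Partition-refinement fixed point:
  B0 = {u0, v0}
  B1 = {u1, v1}
  B2 = {u5, v5}
  B3 = {u7, v7}
  B4 = {u4, v4}
  B5 = {u2, v2}
  B6 = {u6, v6}
  B7 = {u3, v3}
u0 ∈ B0, v0 ∈ B0 → same block

P ~ Q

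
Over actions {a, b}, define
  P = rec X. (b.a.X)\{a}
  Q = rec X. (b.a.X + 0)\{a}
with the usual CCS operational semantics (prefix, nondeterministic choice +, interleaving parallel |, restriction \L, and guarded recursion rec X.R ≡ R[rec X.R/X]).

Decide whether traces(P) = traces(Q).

Reachable graph of P (2 states):
  m0 = rec X. (b.a.X)\{a} :: =b=> m1
  m1 = (a.(rec X. (b.a.X)\{a}))\{a} :: (no moves)
Reachable graph of Q (2 states):
  n0 = rec X. (b.a.X + 0)\{a} :: =b=> n1
  n1 = (a.(rec X. (b.a.X + 0)\{a}))\{a} :: (no moves)
Bisimilarity quotient blocks:
  B0 = {m0, n0}
  B1 = {m1, n1}
m0 ∈ B0, n0 ∈ B0 → same block
Bisimilar ⇒ trace-equivalent.

YES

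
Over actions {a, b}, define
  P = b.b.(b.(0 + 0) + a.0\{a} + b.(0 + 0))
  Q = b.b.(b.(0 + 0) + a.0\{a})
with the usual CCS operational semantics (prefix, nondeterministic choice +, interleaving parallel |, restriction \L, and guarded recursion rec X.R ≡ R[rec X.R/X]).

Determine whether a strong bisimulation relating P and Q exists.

YES

Reachable graph of P (5 states):
  u0 = b.b.(b.(0 + 0) + a.0\{a} + b.(0 + 0)) → -b-> u1
  u1 = b.(b.(0 + 0) + a.0\{a} + b.(0 + 0)) → -b-> u2
  u2 = b.(0 + 0) + a.0\{a} + b.(0 + 0) → -a-> u3, -b-> u4
  u3 = 0\{a} → ∅
  u4 = 0 + 0 → ∅
Reachable graph of Q (5 states):
  v0 = b.b.(b.(0 + 0) + a.0\{a}) → -b-> v1
  v1 = b.(b.(0 + 0) + a.0\{a}) → -b-> v2
  v2 = b.(0 + 0) + a.0\{a} → -a-> v3, -b-> v4
  v3 = 0\{a} → ∅
  v4 = 0 + 0 → ∅
Bisimilarity quotient blocks:
  B0 = {u0, v0}
  B1 = {u1, v1}
  B2 = {u2, v2}
  B3 = {u3, u4, v3, v4}
u0 ∈ B0, v0 ∈ B0 → same block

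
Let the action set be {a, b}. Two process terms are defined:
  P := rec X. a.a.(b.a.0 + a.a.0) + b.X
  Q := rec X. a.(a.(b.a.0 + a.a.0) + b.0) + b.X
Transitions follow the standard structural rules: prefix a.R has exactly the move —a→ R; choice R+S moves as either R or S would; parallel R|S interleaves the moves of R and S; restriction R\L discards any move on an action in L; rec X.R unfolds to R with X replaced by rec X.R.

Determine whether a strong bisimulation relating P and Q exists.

LTS(P): 5 reachable states
  p0 = rec X. a.a.(b.a.0 + a.a.0) + b.X → -a-> p1, -b-> p0
  p1 = a.(b.a.0 + a.a.0) → -a-> p2
  p2 = b.a.0 + a.a.0 → -a-> p3, -b-> p3
  p3 = a.0 → -a-> p4
  p4 = 0 → ·
LTS(Q): 5 reachable states
  q0 = rec X. a.(a.(b.a.0 + a.a.0) + b.0) + b.X → -a-> q1, -b-> q0
  q1 = a.(b.a.0 + a.a.0) + b.0 → -a-> q2, -b-> q3
  q2 = b.a.0 + a.a.0 → -a-> q4, -b-> q4
  q3 = 0 → ·
  q4 = a.0 → -a-> q3
Bisimilarity quotient blocks:
  B0 = {p0}
  B1 = {p1}
  B2 = {p2, q2}
  B3 = {p3, q4}
  B4 = {p4, q3}
  B5 = {q0}
  B6 = {q1}
p0 ∈ B0, q0 ∈ B5 → different blocks

NO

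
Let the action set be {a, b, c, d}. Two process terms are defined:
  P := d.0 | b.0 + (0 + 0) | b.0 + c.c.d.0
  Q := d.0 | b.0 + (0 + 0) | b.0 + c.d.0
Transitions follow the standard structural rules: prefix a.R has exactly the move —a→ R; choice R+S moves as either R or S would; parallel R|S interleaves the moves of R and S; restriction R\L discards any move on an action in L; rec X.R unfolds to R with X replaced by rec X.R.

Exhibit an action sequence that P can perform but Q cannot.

cc

Reachable graph of P (8 states):
  u0 = d.0 | b.0 + (0 + 0) | b.0 + c.c.d.0 ⊢ =b=> u1, =b=> u2, =c=> u3, =d=> u4
  u1 = (0 + 0) | 0 ⊢ ·
  u2 = d.0 | 0 ⊢ =d=> u5
  u3 = c.d.0 ⊢ =c=> u6
  u4 = 0 | b.0 ⊢ =b=> u5
  u5 = 0 | 0 ⊢ ·
  u6 = d.0 ⊢ =d=> u7
  u7 = 0 ⊢ ·
Reachable graph of Q (7 states):
  v0 = d.0 | b.0 + (0 + 0) | b.0 + c.d.0 ⊢ =b=> v1, =b=> v2, =c=> v3, =d=> v4
  v1 = (0 + 0) | 0 ⊢ ·
  v2 = d.0 | 0 ⊢ =d=> v5
  v3 = d.0 ⊢ =d=> v6
  v4 = 0 | b.0 ⊢ =b=> v5
  v5 = 0 | 0 ⊢ ·
  v6 = 0 ⊢ ·
Trace ⟨cc⟩ through P, begin at {u0}:
  [1] c ⇒ {u3}
  [2] c ⇒ {u6}
  P completes σ.
Trace ⟨cc⟩ through Q, begin at {v0}:
  [1] c ⇒ {v3}
  [2] c ⇒ no successor for Q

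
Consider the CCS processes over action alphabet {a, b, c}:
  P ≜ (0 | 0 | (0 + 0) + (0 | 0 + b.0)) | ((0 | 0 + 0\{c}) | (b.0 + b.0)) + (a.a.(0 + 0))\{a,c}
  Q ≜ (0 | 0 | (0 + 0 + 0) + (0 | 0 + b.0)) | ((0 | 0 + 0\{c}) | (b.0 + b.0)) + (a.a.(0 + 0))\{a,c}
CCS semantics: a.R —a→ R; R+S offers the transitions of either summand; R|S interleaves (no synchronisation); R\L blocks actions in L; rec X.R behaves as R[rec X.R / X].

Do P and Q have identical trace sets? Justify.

P's transition system — 4 states:
  m0 = (0 | 0 | (0 + 0) + (0 | 0 + b.0)) | ((0 | 0 + 0\{c}) | (b.0 + b.0)) + (a.a.(0 + 0))\{a,c} → --b--▸ m1, --b--▸ m2
  m1 = (0 | 0 | (0 + 0) + (0 | 0 + b.0)) | ((0 | 0 + 0\{c}) | 0) → --b--▸ m3
  m2 = 0 | ((0 | 0 + 0\{c}) | (b.0 + b.0)) → --b--▸ m3
  m3 = 0 | ((0 | 0 + 0\{c}) | 0) → (no moves)
Q's transition system — 4 states:
  n0 = (0 | 0 | (0 + 0 + 0) + (0 | 0 + b.0)) | ((0 | 0 + 0\{c}) | (b.0 + b.0)) + (a.a.(0 + 0))\{a,c} → --b--▸ n1, --b--▸ n2
  n1 = (0 | 0 | (0 + 0 + 0) + (0 | 0 + b.0)) | ((0 | 0 + 0\{c}) | 0) → --b--▸ n3
  n2 = 0 | ((0 | 0 + 0\{c}) | (b.0 + b.0)) → --b--▸ n3
  n3 = 0 | ((0 | 0 + 0\{c}) | 0) → (no moves)
Coarsest stable partition (strong bisimilarity classes):
  B0 = {m0, n0}
  B1 = {m1, m2, n1, n2}
  B2 = {m3, n3}
m0 ∈ B0, n0 ∈ B0 → same block
Bisimilar ⇒ trace-equivalent.

trace-equivalent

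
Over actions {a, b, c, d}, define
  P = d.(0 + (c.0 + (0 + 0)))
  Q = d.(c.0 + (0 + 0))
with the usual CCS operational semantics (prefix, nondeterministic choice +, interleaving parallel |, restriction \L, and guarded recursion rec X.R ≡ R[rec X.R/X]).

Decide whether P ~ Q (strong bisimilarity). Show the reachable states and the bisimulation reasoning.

LTS(P): 3 reachable states
  m0 = d.(0 + (c.0 + (0 + 0))) ⊢ --d--▸ m1
  m1 = 0 + (c.0 + (0 + 0)) ⊢ --c--▸ m2
  m2 = 0 ⊢ stopped
LTS(Q): 3 reachable states
  n0 = d.(c.0 + (0 + 0)) ⊢ --d--▸ n1
  n1 = c.0 + (0 + 0) ⊢ --c--▸ n2
  n2 = 0 ⊢ stopped
Coarsest stable partition (strong bisimilarity classes):
  B0 = {m0, n0}
  B1 = {m1, n1}
  B2 = {m2, n2}
m0 ∈ B0, n0 ∈ B0 → same block

bisimilar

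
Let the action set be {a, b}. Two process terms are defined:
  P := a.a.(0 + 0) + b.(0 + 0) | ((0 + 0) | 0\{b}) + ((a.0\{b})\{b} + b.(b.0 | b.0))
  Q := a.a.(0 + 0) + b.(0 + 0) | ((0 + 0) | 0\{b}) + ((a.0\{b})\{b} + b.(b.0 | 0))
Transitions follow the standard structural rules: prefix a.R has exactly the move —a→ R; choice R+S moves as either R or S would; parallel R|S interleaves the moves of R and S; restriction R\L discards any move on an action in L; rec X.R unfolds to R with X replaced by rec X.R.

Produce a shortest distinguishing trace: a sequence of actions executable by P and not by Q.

P's transition system — 9 states:
  u0 = a.a.(0 + 0) + b.(0 + 0) | ((0 + 0) | 0\{b}) + ((a.0\{b})\{b} + b.(b.0 | b.0)) | —a→ u1, —a→ u2, —b→ u3, —b→ u4
  u1 = 0\{b}\{b} | stopped
  u2 = a.(0 + 0) | —a→ u5
  u3 = (0 + 0) | ((0 + 0) | 0\{b}) | stopped
  u4 = b.0 | b.0 | —b→ u6, —b→ u7
  u5 = 0 + 0 | stopped
  u6 = 0 | b.0 | —b→ u8
  u7 = b.0 | 0 | —b→ u8
  u8 = 0 | 0 | stopped
Q's transition system — 7 states:
  v0 = a.a.(0 + 0) + b.(0 + 0) | ((0 + 0) | 0\{b}) + ((a.0\{b})\{b} + b.(b.0 | 0)) | —a→ v1, —a→ v2, —b→ v3, —b→ v4
  v1 = 0\{b}\{b} | stopped
  v2 = a.(0 + 0) | —a→ v5
  v3 = (0 + 0) | ((0 + 0) | 0\{b}) | stopped
  v4 = b.0 | 0 | —b→ v6
  v5 = 0 + 0 | stopped
  v6 = 0 | 0 | stopped
Executing bbb from P (initial set {u0}):
  after b @ step 1: {u3, u4}
  after b @ step 2: {u6, u7}
  after b @ step 3: {u8}
  P completes σ.
Executing bbb from Q (initial set {v0}):
  after b @ step 1: {v3, v4}
  after b @ step 2: {v6}
  after b @ step 3: ∅ (Q stuck)

bbb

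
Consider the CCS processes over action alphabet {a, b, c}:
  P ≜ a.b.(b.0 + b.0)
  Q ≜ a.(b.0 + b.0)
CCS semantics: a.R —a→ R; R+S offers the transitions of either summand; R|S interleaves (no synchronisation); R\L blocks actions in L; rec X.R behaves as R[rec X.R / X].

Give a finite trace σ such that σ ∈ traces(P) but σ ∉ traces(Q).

P's transition system — 4 states:
  m0 = a.b.(b.0 + b.0) :: —a→ m1
  m1 = b.(b.0 + b.0) :: —b→ m2
  m2 = b.0 + b.0 :: —b→ m3
  m3 = 0 :: (no moves)
Q's transition system — 3 states:
  n0 = a.(b.0 + b.0) :: —a→ n1
  n1 = b.0 + b.0 :: —b→ n2
  n2 = 0 :: (no moves)
Run σ = ⟨abb⟩ on P: start {m0}
  step 1 (a): {m1}
  step 2 (b): {m2}
  step 3 (b): {m3}
  ✓ P
Run σ = ⟨abb⟩ on Q: start {n0}
  step 1 (a): {n1}
  step 2 (b): {n2}
  step 3 (b): ∅ (Q stuck)

abb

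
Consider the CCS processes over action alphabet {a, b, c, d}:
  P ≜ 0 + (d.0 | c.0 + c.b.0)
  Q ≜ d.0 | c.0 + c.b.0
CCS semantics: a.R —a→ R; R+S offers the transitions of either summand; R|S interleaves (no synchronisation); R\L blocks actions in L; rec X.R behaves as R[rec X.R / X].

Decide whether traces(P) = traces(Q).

trace-equivalent

P's transition system — 6 states:
  u0 = 0 + (d.0 | c.0 + c.b.0) has moves =c=> u1, =c=> u2, =d=> u3
  u1 = b.0 has moves =b=> u4
  u2 = d.0 | 0 has moves =d=> u5
  u3 = 0 | c.0 has moves =c=> u5
  u4 = 0 has moves (no moves)
  u5 = 0 | 0 has moves (no moves)
Q's transition system — 6 states:
  v0 = d.0 | c.0 + c.b.0 has moves =c=> v1, =c=> v2, =d=> v3
  v1 = b.0 has moves =b=> v4
  v2 = d.0 | 0 has moves =d=> v5
  v3 = 0 | c.0 has moves =c=> v5
  v4 = 0 has moves (no moves)
  v5 = 0 | 0 has moves (no moves)
Bisimilarity quotient blocks:
  B0 = {u0, v0}
  B1 = {u2, v2}
  B2 = {u4, u5, v4, v5}
  B3 = {u3, v3}
  B4 = {u1, v1}
u0 ∈ B0, v0 ∈ B0 → same block
Bisimilar ⇒ trace-equivalent.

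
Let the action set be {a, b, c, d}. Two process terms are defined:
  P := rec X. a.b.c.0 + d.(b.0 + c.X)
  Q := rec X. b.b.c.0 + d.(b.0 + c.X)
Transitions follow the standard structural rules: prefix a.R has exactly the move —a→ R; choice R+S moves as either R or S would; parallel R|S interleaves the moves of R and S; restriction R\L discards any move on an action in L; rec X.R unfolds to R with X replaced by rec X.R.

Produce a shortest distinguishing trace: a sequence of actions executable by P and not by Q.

a

P's transition system — 5 states:
  p0 = rec X. a.b.c.0 + d.(b.0 + c.X) | —a→ p1, —d→ p2
  p1 = b.c.0 | —b→ p3
  p2 = b.0 + c.(rec X. a.b.c.0 + d.(b.0 + c.X)) | —b→ p4, —c→ p0
  p3 = c.0 | —c→ p4
  p4 = 0 | deadlocked
Q's transition system — 5 states:
  q0 = rec X. b.b.c.0 + d.(b.0 + c.X) | —b→ q1, —d→ q2
  q1 = b.c.0 | —b→ q3
  q2 = b.0 + c.(rec X. b.b.c.0 + d.(b.0 + c.X)) | —b→ q4, —c→ q0
  q3 = c.0 | —c→ q4
  q4 = 0 | deadlocked
Executing a from P (initial set {p0}):
  [1] a ⇒ {p1}
  P completes σ.
Executing a from Q (initial set {q0}):
  [1] a ⇒ ∅  — Q cannot continue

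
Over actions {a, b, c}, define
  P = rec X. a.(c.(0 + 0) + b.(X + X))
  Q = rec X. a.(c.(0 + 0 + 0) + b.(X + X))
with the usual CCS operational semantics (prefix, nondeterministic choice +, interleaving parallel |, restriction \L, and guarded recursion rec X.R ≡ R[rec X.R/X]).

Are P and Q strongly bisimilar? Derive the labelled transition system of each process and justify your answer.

bisimilar

P's transition system — 4 states:
  s0 = rec X. a.(c.(0 + 0) + b.(X + X)) has moves -a-> s1
  s1 = c.(0 + 0) + b.((rec X. a.(c.(0 + 0) + b.(X + X))) + (rec X. a.(c.(0 + 0) + b.(X + X)))) has moves -b-> s2, -c-> s3
  s2 = (rec X. a.(c.(0 + 0) + b.(X + X))) + (rec X. a.(c.(0 + 0) + b.(X + X))) has moves -a-> s1
  s3 = 0 + 0 has moves ∅
Q's transition system — 4 states:
  t0 = rec X. a.(c.(0 + 0 + 0) + b.(X + X)) has moves -a-> t1
  t1 = c.(0 + 0 + 0) + b.((rec X. a.(c.(0 + 0 + 0) + b.(X + X))) + (rec X. a.(c.(0 + 0 + 0) + b.(X + X)))) has moves -b-> t2, -c-> t3
  t2 = (rec X. a.(c.(0 + 0 + 0) + b.(X + X))) + (rec X. a.(c.(0 + 0 + 0) + b.(X + X))) has moves -a-> t1
  t3 = 0 + 0 + 0 has moves ∅
Coarsest stable partition (strong bisimilarity classes):
  B0 = {s0, s2, t0, t2}
  B1 = {s1, t1}
  B2 = {s3, t3}
s0 ∈ B0, t0 ∈ B0 → same block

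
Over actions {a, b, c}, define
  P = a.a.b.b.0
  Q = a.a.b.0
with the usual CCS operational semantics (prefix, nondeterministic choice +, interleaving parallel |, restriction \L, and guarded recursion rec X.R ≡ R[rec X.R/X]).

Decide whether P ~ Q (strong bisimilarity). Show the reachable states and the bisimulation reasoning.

P ≁ Q

LTS(P): 5 reachable states
  u0 = a.a.b.b.0 :: =a=> u1
  u1 = a.b.b.0 :: =a=> u2
  u2 = b.b.0 :: =b=> u3
  u3 = b.0 :: =b=> u4
  u4 = 0 :: deadlocked
LTS(Q): 4 reachable states
  v0 = a.a.b.0 :: =a=> v1
  v1 = a.b.0 :: =a=> v2
  v2 = b.0 :: =b=> v3
  v3 = 0 :: deadlocked
Bisimilarity quotient blocks:
  B0 = {u0}
  B1 = {u1}
  B2 = {u2}
  B3 = {u3, v2}
  B4 = {u4, v3}
  B5 = {v0}
  B6 = {v1}
u0 ∈ B0, v0 ∈ B5 → different blocks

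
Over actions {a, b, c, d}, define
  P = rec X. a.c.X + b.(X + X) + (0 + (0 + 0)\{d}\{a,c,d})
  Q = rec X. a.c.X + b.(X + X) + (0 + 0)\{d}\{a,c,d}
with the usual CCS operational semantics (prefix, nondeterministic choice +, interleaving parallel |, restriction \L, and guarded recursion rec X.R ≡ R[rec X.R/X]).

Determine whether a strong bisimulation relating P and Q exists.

YES

Reachable graph of P (3 states):
  u0 = rec X. a.c.X + b.(X + X) + (0 + (0 + 0)\{d}\{a,c,d}) :: -a-> u1, -b-> u2
  u1 = c.(rec X. a.c.X + b.(X + X) + (0 + (0 + 0)\{d}\{a,c,d})) :: -c-> u0
  u2 = (rec X. a.c.X + b.(X + X) + (0 + (0 + 0)\{d}\{a,c,d})) + (rec X. a.c.X + b.(X + X) + (0 + (0 + 0)\{d}\{a,c,d})) :: -a-> u1, -b-> u2
Reachable graph of Q (3 states):
  v0 = rec X. a.c.X + b.(X + X) + (0 + 0)\{d}\{a,c,d} :: -a-> v1, -b-> v2
  v1 = c.(rec X. a.c.X + b.(X + X) + (0 + 0)\{d}\{a,c,d}) :: -c-> v0
  v2 = (rec X. a.c.X + b.(X + X) + (0 + 0)\{d}\{a,c,d}) + (rec X. a.c.X + b.(X + X) + (0 + 0)\{d}\{a,c,d}) :: -a-> v1, -b-> v2
Bisimilarity quotient blocks:
  B0 = {u0, u2, v0, v2}
  B1 = {u1, v1}
u0 ∈ B0, v0 ∈ B0 → same block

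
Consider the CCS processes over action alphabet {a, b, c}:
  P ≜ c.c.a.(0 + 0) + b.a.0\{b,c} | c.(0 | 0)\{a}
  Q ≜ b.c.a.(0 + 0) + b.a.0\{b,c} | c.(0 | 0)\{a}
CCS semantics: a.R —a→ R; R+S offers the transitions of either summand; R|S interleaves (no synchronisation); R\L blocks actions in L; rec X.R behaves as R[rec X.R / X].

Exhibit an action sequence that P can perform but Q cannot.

cc

P's transition system — 9 states:
  p0 = c.c.a.(0 + 0) + b.a.0\{b,c} | c.(0 | 0)\{a} :: ··b··> p1, ··c··> p2, ··c··> p3
  p1 = a.0\{b,c} | c.(0 | 0)\{a} :: ··a··> p4, ··c··> p5
  p2 = b.a.0\{b,c} | (0 | 0)\{a} :: ··b··> p5
  p3 = c.a.(0 + 0) :: ··c··> p6
  p4 = 0\{b,c} | c.(0 | 0)\{a} :: ··c··> p7
  p5 = a.0\{b,c} | (0 | 0)\{a} :: ··a··> p7
  p6 = a.(0 + 0) :: ··a··> p8
  p7 = 0\{b,c} | (0 | 0)\{a} :: deadlocked
  p8 = 0 + 0 :: deadlocked
Q's transition system — 9 states:
  q0 = b.c.a.(0 + 0) + b.a.0\{b,c} | c.(0 | 0)\{a} :: ··b··> q1, ··b··> q2, ··c··> q3
  q1 = a.0\{b,c} | c.(0 | 0)\{a} :: ··a··> q4, ··c··> q5
  q2 = c.a.(0 + 0) :: ··c··> q6
  q3 = b.a.0\{b,c} | (0 | 0)\{a} :: ··b··> q5
  q4 = 0\{b,c} | c.(0 | 0)\{a} :: ··c··> q7
  q5 = a.0\{b,c} | (0 | 0)\{a} :: ··a··> q7
  q6 = a.(0 + 0) :: ··a··> q8
  q7 = 0\{b,c} | (0 | 0)\{a} :: deadlocked
  q8 = 0 + 0 :: deadlocked
Executing cc from P (initial set {p0}):
  [1] c ⇒ {p2, p3}
  [2] c ⇒ {p6}
  — P admits the full trace.
Executing cc from Q (initial set {q0}):
  [1] c ⇒ {q3}
  [2] c ⇒ no successor for Q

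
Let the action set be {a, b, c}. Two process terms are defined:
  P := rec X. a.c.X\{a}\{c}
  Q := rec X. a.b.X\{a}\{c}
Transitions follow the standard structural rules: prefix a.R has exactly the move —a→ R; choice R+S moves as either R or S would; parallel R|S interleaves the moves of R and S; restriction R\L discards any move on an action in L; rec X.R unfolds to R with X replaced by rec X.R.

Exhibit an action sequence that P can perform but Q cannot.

P's transition system — 3 states:
  p0 = rec X. a.c.X\{a}\{c} has moves —a→ p1
  p1 = c.(rec X. a.c.X\{a}\{c})\{a}\{c} has moves —c→ p2
  p2 = (rec X. a.c.X\{a}\{c})\{a}\{c} has moves ∅
Q's transition system — 3 states:
  q0 = rec X. a.b.X\{a}\{c} has moves —a→ q1
  q1 = b.(rec X. a.b.X\{a}\{c})\{a}\{c} has moves —b→ q2
  q2 = (rec X. a.b.X\{a}\{c})\{a}\{c} has moves ∅
Run σ = ⟨ac⟩ on P: start {p0}
  [1] a ⇒ {p1}
  [2] c ⇒ {p2}
  P completes σ.
Run σ = ⟨ac⟩ on Q: start {q0}
  [1] a ⇒ {q1}
  [2] c ⇒ ∅ (Q stuck)

ac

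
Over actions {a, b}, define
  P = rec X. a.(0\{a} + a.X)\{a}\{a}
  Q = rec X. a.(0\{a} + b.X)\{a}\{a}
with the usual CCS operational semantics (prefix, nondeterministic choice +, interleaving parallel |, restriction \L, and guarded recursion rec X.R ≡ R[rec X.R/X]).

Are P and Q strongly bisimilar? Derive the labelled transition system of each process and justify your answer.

LTS(P): 2 reachable states
  m0 = rec X. a.(0\{a} + a.X)\{a}\{a} ⊢ -a-> m1
  m1 = (0\{a} + a.(rec X. a.(0\{a} + a.X)\{a}\{a}))\{a}\{a} ⊢ deadlocked
LTS(Q): 3 reachable states
  n0 = rec X. a.(0\{a} + b.X)\{a}\{a} ⊢ -a-> n1
  n1 = (0\{a} + b.(rec X. a.(0\{a} + b.X)\{a}\{a}))\{a}\{a} ⊢ -b-> n2
  n2 = (rec X. a.(0\{a} + b.X)\{a}\{a})\{a}\{a} ⊢ deadlocked
Partition-refinement fixed point:
  B0 = {m0}
  B1 = {m1, n2}
  B2 = {n0}
  B3 = {n1}
m0 ∈ B0, n0 ∈ B2 → different blocks

P ≁ Q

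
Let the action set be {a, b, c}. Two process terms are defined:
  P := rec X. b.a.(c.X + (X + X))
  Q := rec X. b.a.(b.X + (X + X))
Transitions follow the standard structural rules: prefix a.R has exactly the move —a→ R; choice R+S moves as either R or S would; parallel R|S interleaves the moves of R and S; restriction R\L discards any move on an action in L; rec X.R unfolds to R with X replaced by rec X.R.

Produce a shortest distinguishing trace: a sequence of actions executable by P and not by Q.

bac

P's transition system — 3 states:
  u0 = rec X. b.a.(c.X + (X + X)) has moves —b→ u1
  u1 = a.(c.(rec X. b.a.(c.X + (X + X))) + ((rec X. b.a.(c.X + (X + X))) + (rec X. b.a.(c.X + (X + X))))) has moves —a→ u2
  u2 = c.(rec X. b.a.(c.X + (X + X))) + ((rec X. b.a.(c.X + (X + X))) + (rec X. b.a.(c.X + (X + X)))) has moves —b→ u1, —c→ u0
Q's transition system — 3 states:
  v0 = rec X. b.a.(b.X + (X + X)) has moves —b→ v1
  v1 = a.(b.(rec X. b.a.(b.X + (X + X))) + ((rec X. b.a.(b.X + (X + X))) + (rec X. b.a.(b.X + (X + X))))) has moves —a→ v2
  v2 = b.(rec X. b.a.(b.X + (X + X))) + ((rec X. b.a.(b.X + (X + X))) + (rec X. b.a.(b.X + (X + X)))) has moves —b→ v0, —b→ v1
Trace ⟨bac⟩ through P, begin at {u0}:
  after b @ step 1: {u1}
  after a @ step 2: {u2}
  after c @ step 3: {u0}
  P completes σ.
Trace ⟨bac⟩ through Q, begin at {v0}:
  after b @ step 1: {v1}
  after a @ step 2: {v2}
  after c @ step 3: no successor for Q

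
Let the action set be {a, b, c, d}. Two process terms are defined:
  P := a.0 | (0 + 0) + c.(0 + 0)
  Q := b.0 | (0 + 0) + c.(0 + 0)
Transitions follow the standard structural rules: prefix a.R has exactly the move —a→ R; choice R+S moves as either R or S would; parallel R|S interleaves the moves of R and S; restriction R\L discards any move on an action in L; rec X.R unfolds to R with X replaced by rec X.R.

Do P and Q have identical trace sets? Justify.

NO — witness ⟨a⟩

LTS(P): 3 reachable states
  m0 = a.0 | (0 + 0) + c.(0 + 0) has moves ··a··> m1, ··c··> m2
  m1 = 0 | (0 + 0) has moves ∅
  m2 = 0 + 0 has moves ∅
LTS(Q): 3 reachable states
  n0 = b.0 | (0 + 0) + c.(0 + 0) has moves ··b··> n1, ··c··> n2
  n1 = 0 | (0 + 0) has moves ∅
  n2 = 0 + 0 has moves ∅
Trace ⟨a⟩ through P, begin at {m0}:
  [1] a ⇒ {m1}
  P completes σ.
Trace ⟨a⟩ through Q, begin at {n0}:
  [1] a ⇒ ∅ (Q stuck)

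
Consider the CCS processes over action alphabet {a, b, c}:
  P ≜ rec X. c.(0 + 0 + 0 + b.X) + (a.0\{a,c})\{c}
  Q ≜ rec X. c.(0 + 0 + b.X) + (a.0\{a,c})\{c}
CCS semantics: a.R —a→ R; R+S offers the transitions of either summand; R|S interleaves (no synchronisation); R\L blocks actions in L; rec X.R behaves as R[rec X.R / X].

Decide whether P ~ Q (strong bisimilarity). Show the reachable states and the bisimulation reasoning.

P ~ Q

LTS(P): 3 reachable states
  m0 = rec X. c.(0 + 0 + 0 + b.X) + (a.0\{a,c})\{c} :: --a--▸ m1, --c--▸ m2
  m1 = 0\{a,c}\{c} :: (no moves)
  m2 = 0 + 0 + 0 + b.(rec X. c.(0 + 0 + 0 + b.X) + (a.0\{a,c})\{c}) :: --b--▸ m0
LTS(Q): 3 reachable states
  n0 = rec X. c.(0 + 0 + b.X) + (a.0\{a,c})\{c} :: --a--▸ n1, --c--▸ n2
  n1 = 0\{a,c}\{c} :: (no moves)
  n2 = 0 + 0 + b.(rec X. c.(0 + 0 + b.X) + (a.0\{a,c})\{c}) :: --b--▸ n0
Partition-refinement fixed point:
  B0 = {m0, n0}
  B1 = {m1, n1}
  B2 = {m2, n2}
m0 ∈ B0, n0 ∈ B0 → same block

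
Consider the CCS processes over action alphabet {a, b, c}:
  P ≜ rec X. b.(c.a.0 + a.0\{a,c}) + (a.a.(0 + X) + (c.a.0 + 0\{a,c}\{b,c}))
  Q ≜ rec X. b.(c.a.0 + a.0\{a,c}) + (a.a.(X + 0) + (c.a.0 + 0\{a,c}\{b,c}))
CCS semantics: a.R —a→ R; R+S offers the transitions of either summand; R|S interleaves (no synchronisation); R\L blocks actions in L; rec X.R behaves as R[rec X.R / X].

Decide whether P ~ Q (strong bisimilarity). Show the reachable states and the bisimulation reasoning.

bisimilar

LTS(P): 7 reachable states
  p0 = rec X. b.(c.a.0 + a.0\{a,c}) + (a.a.(0 + X) + (c.a.0 + 0\{a,c}\{b,c})) | -a-> p1, -b-> p2, -c-> p3
  p1 = a.(0 + (rec X. b.(c.a.0 + a.0\{a,c}) + (a.a.(0 + X) + (c.a.0 + 0\{a,c}\{b,c})))) | -a-> p4
  p2 = c.a.0 + a.0\{a,c} | -a-> p5, -c-> p3
  p3 = a.0 | -a-> p6
  p4 = 0 + (rec X. b.(c.a.0 + a.0\{a,c}) + (a.a.(0 + X) + (c.a.0 + 0\{a,c}\{b,c}))) | -a-> p1, -b-> p2, -c-> p3
  p5 = 0\{a,c} | deadlocked
  p6 = 0 | deadlocked
LTS(Q): 7 reachable states
  q0 = rec X. b.(c.a.0 + a.0\{a,c}) + (a.a.(X + 0) + (c.a.0 + 0\{a,c}\{b,c})) | -a-> q1, -b-> q2, -c-> q3
  q1 = a.((rec X. b.(c.a.0 + a.0\{a,c}) + (a.a.(X + 0) + (c.a.0 + 0\{a,c}\{b,c}))) + 0) | -a-> q4
  q2 = c.a.0 + a.0\{a,c} | -a-> q5, -c-> q3
  q3 = a.0 | -a-> q6
  q4 = (rec X. b.(c.a.0 + a.0\{a,c}) + (a.a.(X + 0) + (c.a.0 + 0\{a,c}\{b,c}))) + 0 | -a-> q1, -b-> q2, -c-> q3
  q5 = 0\{a,c} | deadlocked
  q6 = 0 | deadlocked
Partition-refinement fixed point:
  B0 = {p0, p4, q0, q4}
  B1 = {p1, q1}
  B2 = {p2, q2}
  B3 = {p3, q3}
  B4 = {p5, p6, q5, q6}
p0 ∈ B0, q0 ∈ B0 → same block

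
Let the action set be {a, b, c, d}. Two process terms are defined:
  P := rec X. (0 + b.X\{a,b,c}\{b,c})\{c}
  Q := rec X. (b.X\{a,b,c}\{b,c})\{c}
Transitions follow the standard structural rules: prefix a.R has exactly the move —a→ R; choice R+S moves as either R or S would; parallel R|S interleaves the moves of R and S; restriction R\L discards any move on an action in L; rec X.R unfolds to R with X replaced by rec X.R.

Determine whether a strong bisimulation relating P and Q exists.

YES

Reachable graph of P (2 states):
  u0 = rec X. (0 + b.X\{a,b,c}\{b,c})\{c} has moves ··b··> u1
  u1 = (rec X. (0 + b.X\{a,b,c}\{b,c})\{c})\{a,b,c}\{b,c}\{c} has moves (no moves)
Reachable graph of Q (2 states):
  v0 = rec X. (b.X\{a,b,c}\{b,c})\{c} has moves ··b··> v1
  v1 = (rec X. (b.X\{a,b,c}\{b,c})\{c})\{a,b,c}\{b,c}\{c} has moves (no moves)
Coarsest stable partition (strong bisimilarity classes):
  B0 = {u0, v0}
  B1 = {u1, v1}
u0 ∈ B0, v0 ∈ B0 → same block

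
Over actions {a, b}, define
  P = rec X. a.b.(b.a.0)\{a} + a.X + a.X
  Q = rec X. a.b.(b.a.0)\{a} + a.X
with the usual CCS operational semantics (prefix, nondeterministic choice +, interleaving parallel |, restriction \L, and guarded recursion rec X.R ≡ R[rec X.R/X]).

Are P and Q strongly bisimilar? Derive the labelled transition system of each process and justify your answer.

bisimilar

LTS(P): 4 reachable states
  m0 = rec X. a.b.(b.a.0)\{a} + a.X + a.X ⊢ ··a··> m0, ··a··> m1
  m1 = b.(b.a.0)\{a} ⊢ ··b··> m2
  m2 = (b.a.0)\{a} ⊢ ··b··> m3
  m3 = (a.0)\{a} ⊢ (no moves)
LTS(Q): 4 reachable states
  n0 = rec X. a.b.(b.a.0)\{a} + a.X ⊢ ··a··> n0, ··a··> n1
  n1 = b.(b.a.0)\{a} ⊢ ··b··> n2
  n2 = (b.a.0)\{a} ⊢ ··b··> n3
  n3 = (a.0)\{a} ⊢ (no moves)
Bisimilarity quotient blocks:
  B0 = {m0, n0}
  B1 = {m1, n1}
  B2 = {m2, n2}
  B3 = {m3, n3}
m0 ∈ B0, n0 ∈ B0 → same block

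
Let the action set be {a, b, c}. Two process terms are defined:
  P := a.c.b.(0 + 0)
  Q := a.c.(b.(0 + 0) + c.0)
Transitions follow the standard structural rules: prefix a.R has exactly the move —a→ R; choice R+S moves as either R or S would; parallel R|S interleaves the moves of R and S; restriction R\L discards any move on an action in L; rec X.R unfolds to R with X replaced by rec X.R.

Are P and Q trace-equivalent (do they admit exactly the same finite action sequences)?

trace-distinct — witness ⟨acc⟩

LTS(P): 4 reachable states
  s0 = a.c.b.(0 + 0) has moves =a=> s1
  s1 = c.b.(0 + 0) has moves =c=> s2
  s2 = b.(0 + 0) has moves =b=> s3
  s3 = 0 + 0 has moves stopped
LTS(Q): 5 reachable states
  t0 = a.c.(b.(0 + 0) + c.0) has moves =a=> t1
  t1 = c.(b.(0 + 0) + c.0) has moves =c=> t2
  t2 = b.(0 + 0) + c.0 has moves =b=> t3, =c=> t4
  t3 = 0 + 0 has moves stopped
  t4 = 0 has moves stopped
Run σ = ⟨acc⟩ on Q: start {t0}
  step 1 (a): {t1}
  step 2 (c): {t2}
  step 3 (c): {t4}
  ✓ Q
Run σ = ⟨acc⟩ on P: start {s0}
  step 1 (a): {s1}
  step 2 (c): {s2}
  step 3 (c): ∅ (P stuck)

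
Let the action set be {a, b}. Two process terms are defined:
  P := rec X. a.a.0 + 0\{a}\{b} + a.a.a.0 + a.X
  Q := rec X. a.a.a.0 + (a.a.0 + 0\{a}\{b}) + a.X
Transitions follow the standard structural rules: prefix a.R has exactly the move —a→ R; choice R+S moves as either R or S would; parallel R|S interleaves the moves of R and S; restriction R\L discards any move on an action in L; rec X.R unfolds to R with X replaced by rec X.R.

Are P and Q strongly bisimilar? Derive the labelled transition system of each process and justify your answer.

YES

LTS(P): 4 reachable states
  p0 = rec X. a.a.0 + 0\{a}\{b} + a.a.a.0 + a.X has moves ··a··> p0, ··a··> p1, ··a··> p2
  p1 = a.0 has moves ··a··> p3
  p2 = a.a.0 has moves ··a··> p1
  p3 = 0 has moves (no moves)
LTS(Q): 4 reachable states
  q0 = rec X. a.a.a.0 + (a.a.0 + 0\{a}\{b}) + a.X has moves ··a··> q0, ··a··> q1, ··a··> q2
  q1 = a.0 has moves ··a··> q3
  q2 = a.a.0 has moves ··a··> q1
  q3 = 0 has moves (no moves)
Bisimilarity quotient blocks:
  B0 = {p0, q0}
  B1 = {p2, q2}
  B2 = {p1, q1}
  B3 = {p3, q3}
p0 ∈ B0, q0 ∈ B0 → same block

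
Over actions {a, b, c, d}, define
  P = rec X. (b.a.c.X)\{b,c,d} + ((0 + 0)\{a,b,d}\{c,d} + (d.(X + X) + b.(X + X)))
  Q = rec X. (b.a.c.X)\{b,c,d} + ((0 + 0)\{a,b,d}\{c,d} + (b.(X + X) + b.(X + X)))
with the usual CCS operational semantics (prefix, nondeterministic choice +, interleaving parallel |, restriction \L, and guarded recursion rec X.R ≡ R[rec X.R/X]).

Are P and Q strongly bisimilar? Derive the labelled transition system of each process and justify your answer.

P ≁ Q

P's transition system — 2 states:
  u0 = rec X. (b.a.c.X)\{b,c,d} + ((0 + 0)\{a,b,d}\{c,d} + (d.(X + X) + b.(X + X))) :: ··b··> u1, ··d··> u1
  u1 = (rec X. (b.a.c.X)\{b,c,d} + ((0 + 0)\{a,b,d}\{c,d} + (d.(X + X) + b.(X + X)))) + (rec X. (b.a.c.X)\{b,c,d} + ((0 + 0)\{a,b,d}\{c,d} + (d.(X + X) + b.(X + X)))) :: ··b··> u1, ··d··> u1
Q's transition system — 2 states:
  v0 = rec X. (b.a.c.X)\{b,c,d} + ((0 + 0)\{a,b,d}\{c,d} + (b.(X + X) + b.(X + X))) :: ··b··> v1
  v1 = (rec X. (b.a.c.X)\{b,c,d} + ((0 + 0)\{a,b,d}\{c,d} + (b.(X + X) + b.(X + X)))) + (rec X. (b.a.c.X)\{b,c,d} + ((0 + 0)\{a,b,d}\{c,d} + (b.(X + X) + b.(X + X)))) :: ··b··> v1
Coarsest stable partition (strong bisimilarity classes):
  B0 = {u0, u1}
  B1 = {v0, v1}
u0 ∈ B0, v0 ∈ B1 → different blocks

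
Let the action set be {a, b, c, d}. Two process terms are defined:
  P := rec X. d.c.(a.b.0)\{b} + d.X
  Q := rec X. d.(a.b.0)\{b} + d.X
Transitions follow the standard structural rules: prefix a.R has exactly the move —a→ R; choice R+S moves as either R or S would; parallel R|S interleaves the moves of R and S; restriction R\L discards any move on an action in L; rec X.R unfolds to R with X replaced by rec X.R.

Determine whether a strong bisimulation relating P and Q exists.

P ≁ Q

Reachable graph of P (4 states):
  m0 = rec X. d.c.(a.b.0)\{b} + d.X ⊢ =d=> m0, =d=> m1
  m1 = c.(a.b.0)\{b} ⊢ =c=> m2
  m2 = (a.b.0)\{b} ⊢ =a=> m3
  m3 = (b.0)\{b} ⊢ ∅
Reachable graph of Q (3 states):
  n0 = rec X. d.(a.b.0)\{b} + d.X ⊢ =d=> n0, =d=> n1
  n1 = (a.b.0)\{b} ⊢ =a=> n2
  n2 = (b.0)\{b} ⊢ ∅
Bisimilarity quotient blocks:
  B0 = {m0}
  B1 = {m1}
  B2 = {m2, n1}
  B3 = {m3, n2}
  B4 = {n0}
m0 ∈ B0, n0 ∈ B4 → different blocks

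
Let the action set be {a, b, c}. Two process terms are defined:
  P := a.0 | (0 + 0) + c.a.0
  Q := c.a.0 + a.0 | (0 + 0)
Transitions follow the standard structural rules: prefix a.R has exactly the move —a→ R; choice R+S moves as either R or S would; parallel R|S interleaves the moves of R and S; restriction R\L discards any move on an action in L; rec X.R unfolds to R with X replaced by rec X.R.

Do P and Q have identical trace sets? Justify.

trace-equivalent

Reachable graph of P (4 states):
  m0 = a.0 | (0 + 0) + c.a.0 :: —a→ m1, —c→ m2
  m1 = 0 | (0 + 0) :: stopped
  m2 = a.0 :: —a→ m3
  m3 = 0 :: stopped
Reachable graph of Q (4 states):
  n0 = c.a.0 + a.0 | (0 + 0) :: —a→ n1, —c→ n2
  n1 = 0 | (0 + 0) :: stopped
  n2 = a.0 :: —a→ n3
  n3 = 0 :: stopped
Partition-refinement fixed point:
  B0 = {m0, n0}
  B1 = {m1, m3, n1, n3}
  B2 = {m2, n2}
m0 ∈ B0, n0 ∈ B0 → same block
Bisimilar ⇒ trace-equivalent.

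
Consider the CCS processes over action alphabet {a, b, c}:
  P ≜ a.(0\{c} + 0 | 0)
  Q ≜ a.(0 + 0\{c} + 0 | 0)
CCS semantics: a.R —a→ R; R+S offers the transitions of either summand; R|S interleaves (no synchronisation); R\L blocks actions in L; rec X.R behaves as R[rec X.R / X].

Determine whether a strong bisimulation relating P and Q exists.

YES

LTS(P): 2 reachable states
  m0 = a.(0\{c} + 0 | 0) → --a--▸ m1
  m1 = 0\{c} + 0 | 0 → stopped
LTS(Q): 2 reachable states
  n0 = a.(0 + 0\{c} + 0 | 0) → --a--▸ n1
  n1 = 0 + 0\{c} + 0 | 0 → stopped
Bisimilarity quotient blocks:
  B0 = {m0, n0}
  B1 = {m1, n1}
m0 ∈ B0, n0 ∈ B0 → same block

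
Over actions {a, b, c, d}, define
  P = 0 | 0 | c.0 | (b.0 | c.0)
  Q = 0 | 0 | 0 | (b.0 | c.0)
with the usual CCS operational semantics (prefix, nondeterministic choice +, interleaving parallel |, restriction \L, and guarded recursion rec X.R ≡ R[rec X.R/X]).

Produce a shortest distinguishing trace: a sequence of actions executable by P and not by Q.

LTS(P): 8 reachable states
  m0 = 0 | 0 | c.0 | (b.0 | c.0) has moves -b-> m1, -c-> m2, -c-> m3
  m1 = 0 | 0 | c.0 | (0 | c.0) has moves -c-> m4, -c-> m5
  m2 = 0 | 0 | 0 | (b.0 | c.0) has moves -b-> m4, -c-> m6
  m3 = 0 | 0 | c.0 | (b.0 | 0) has moves -b-> m5, -c-> m6
  m4 = 0 | 0 | 0 | (0 | c.0) has moves -c-> m7
  m5 = 0 | 0 | c.0 | (0 | 0) has moves -c-> m7
  m6 = 0 | 0 | 0 | (b.0 | 0) has moves -b-> m7
  m7 = 0 | 0 | 0 | (0 | 0) has moves deadlocked
LTS(Q): 4 reachable states
  n0 = 0 | 0 | 0 | (b.0 | c.0) has moves -b-> n1, -c-> n2
  n1 = 0 | 0 | 0 | (0 | c.0) has moves -c-> n3
  n2 = 0 | 0 | 0 | (b.0 | 0) has moves -b-> n3
  n3 = 0 | 0 | 0 | (0 | 0) has moves deadlocked
Executing cc from P (initial set {m0}):
  after c @ step 1: {m2, m3}
  after c @ step 2: {m6}
  ✓ P
Executing cc from Q (initial set {n0}):
  after c @ step 1: {n2}
  after c @ step 2: no successor for Q

cc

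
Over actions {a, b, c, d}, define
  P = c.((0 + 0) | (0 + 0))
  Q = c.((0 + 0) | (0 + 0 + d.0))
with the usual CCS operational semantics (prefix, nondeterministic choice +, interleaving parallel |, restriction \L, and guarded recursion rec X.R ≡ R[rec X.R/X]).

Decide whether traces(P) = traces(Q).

LTS(P): 2 reachable states
  m0 = c.((0 + 0) | (0 + 0)) | -c-> m1
  m1 = (0 + 0) | (0 + 0) | ∅
LTS(Q): 3 reachable states
  n0 = c.((0 + 0) | (0 + 0 + d.0)) | -c-> n1
  n1 = (0 + 0) | (0 + 0 + d.0) | -d-> n2
  n2 = (0 + 0) | 0 | ∅
Trace ⟨cd⟩ through Q, begin at {n0}:
  step 1 (c): {n1}
  step 2 (d): {n2}
  — Q admits the full trace.
Trace ⟨cd⟩ through P, begin at {m0}:
  step 1 (c): {m1}
  step 2 (d): ∅  — P cannot continue

NO — witness ⟨cd⟩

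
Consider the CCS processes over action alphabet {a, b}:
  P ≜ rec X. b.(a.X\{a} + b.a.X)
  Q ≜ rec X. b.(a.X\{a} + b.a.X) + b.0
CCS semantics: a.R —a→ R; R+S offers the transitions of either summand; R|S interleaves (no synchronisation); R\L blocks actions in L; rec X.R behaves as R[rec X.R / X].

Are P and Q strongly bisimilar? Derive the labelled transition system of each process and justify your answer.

not bisimilar

Reachable graph of P (6 states):
  m0 = rec X. b.(a.X\{a} + b.a.X) ⊢ -b-> m1
  m1 = a.(rec X. b.(a.X\{a} + b.a.X))\{a} + b.a.(rec X. b.(a.X\{a} + b.a.X)) ⊢ -a-> m2, -b-> m3
  m2 = (rec X. b.(a.X\{a} + b.a.X))\{a} ⊢ -b-> m4
  m3 = a.(rec X. b.(a.X\{a} + b.a.X)) ⊢ -a-> m0
  m4 = (a.(rec X. b.(a.X\{a} + b.a.X))\{a} + b.a.(rec X. b.(a.X\{a} + b.a.X)))\{a} ⊢ -b-> m5
  m5 = (a.(rec X. b.(a.X\{a} + b.a.X)))\{a} ⊢ deadlocked
Reachable graph of Q (8 states):
  n0 = rec X. b.(a.X\{a} + b.a.X) + b.0 ⊢ -b-> n1, -b-> n2
  n1 = 0 ⊢ deadlocked
  n2 = a.(rec X. b.(a.X\{a} + b.a.X) + b.0)\{a} + b.a.(rec X. b.(a.X\{a} + b.a.X) + b.0) ⊢ -a-> n3, -b-> n4
  n3 = (rec X. b.(a.X\{a} + b.a.X) + b.0)\{a} ⊢ -b-> n5, -b-> n6
  n4 = a.(rec X. b.(a.X\{a} + b.a.X) + b.0) ⊢ -a-> n0
  n5 = (a.(rec X. b.(a.X\{a} + b.a.X) + b.0)\{a} + b.a.(rec X. b.(a.X\{a} + b.a.X) + b.0))\{a} ⊢ -b-> n7
  n6 = 0\{a} ⊢ deadlocked
  n7 = (a.(rec X. b.(a.X\{a} + b.a.X) + b.0))\{a} ⊢ deadlocked
Bisimilarity quotient blocks:
  B0 = {m0}
  B1 = {m1}
  B2 = {m2}
  B3 = {m4, n5}
  B4 = {m5, n1, n6, n7}
  B5 = {m3}
  B6 = {n0}
  B7 = {n2}
  B8 = {n3}
  B9 = {n4}
m0 ∈ B0, n0 ∈ B6 → different blocks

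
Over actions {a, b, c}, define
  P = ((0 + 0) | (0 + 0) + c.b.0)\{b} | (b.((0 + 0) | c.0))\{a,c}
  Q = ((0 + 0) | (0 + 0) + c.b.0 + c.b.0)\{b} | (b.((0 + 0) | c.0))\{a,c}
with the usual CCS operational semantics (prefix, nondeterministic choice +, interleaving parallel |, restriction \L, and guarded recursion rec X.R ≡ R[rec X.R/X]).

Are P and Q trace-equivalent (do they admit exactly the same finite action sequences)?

LTS(P): 4 reachable states
  p0 = ((0 + 0) | (0 + 0) + c.b.0)\{b} | (b.((0 + 0) | c.0))\{a,c} ⊢ -b-> p1, -c-> p2
  p1 = ((0 + 0) | (0 + 0) + c.b.0)\{b} | ((0 + 0) | c.0)\{a,c} ⊢ -c-> p3
  p2 = (b.0)\{b} | (b.((0 + 0) | c.0))\{a,c} ⊢ -b-> p3
  p3 = (b.0)\{b} | ((0 + 0) | c.0)\{a,c} ⊢ stopped
LTS(Q): 4 reachable states
  q0 = ((0 + 0) | (0 + 0) + c.b.0 + c.b.0)\{b} | (b.((0 + 0) | c.0))\{a,c} ⊢ -b-> q1, -c-> q2
  q1 = ((0 + 0) | (0 + 0) + c.b.0 + c.b.0)\{b} | ((0 + 0) | c.0)\{a,c} ⊢ -c-> q3
  q2 = (b.0)\{b} | (b.((0 + 0) | c.0))\{a,c} ⊢ -b-> q3
  q3 = (b.0)\{b} | ((0 + 0) | c.0)\{a,c} ⊢ stopped
Partition-refinement fixed point:
  B0 = {p0, q0}
  B1 = {p1, q1}
  B2 = {p3, q3}
  B3 = {p2, q2}
p0 ∈ B0, q0 ∈ B0 → same block
Bisimilar ⇒ trace-equivalent.

YES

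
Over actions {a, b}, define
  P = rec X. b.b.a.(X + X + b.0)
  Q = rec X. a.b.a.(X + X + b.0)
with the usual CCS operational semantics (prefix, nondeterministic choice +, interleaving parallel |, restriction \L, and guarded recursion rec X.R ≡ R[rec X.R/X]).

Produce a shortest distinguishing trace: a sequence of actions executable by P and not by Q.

P's transition system — 5 states:
  p0 = rec X. b.b.a.(X + X + b.0) → ··b··> p1
  p1 = b.a.((rec X. b.b.a.(X + X + b.0)) + (rec X. b.b.a.(X + X + b.0)) + b.0) → ··b··> p2
  p2 = a.((rec X. b.b.a.(X + X + b.0)) + (rec X. b.b.a.(X + X + b.0)) + b.0) → ··a··> p3
  p3 = (rec X. b.b.a.(X + X + b.0)) + (rec X. b.b.a.(X + X + b.0)) + b.0 → ··b··> p1, ··b··> p4
  p4 = 0 → deadlocked
Q's transition system — 5 states:
  q0 = rec X. a.b.a.(X + X + b.0) → ··a··> q1
  q1 = b.a.((rec X. a.b.a.(X + X + b.0)) + (rec X. a.b.a.(X + X + b.0)) + b.0) → ··b··> q2
  q2 = a.((rec X. a.b.a.(X + X + b.0)) + (rec X. a.b.a.(X + X + b.0)) + b.0) → ··a··> q3
  q3 = (rec X. a.b.a.(X + X + b.0)) + (rec X. a.b.a.(X + X + b.0)) + b.0 → ··a··> q1, ··b··> q4
  q4 = 0 → deadlocked
Trace ⟨b⟩ through P, begin at {p0}:
  step 1 (b): {p1}
  P completes σ.
Trace ⟨b⟩ through Q, begin at {q0}:
  step 1 (b): ∅  — Q cannot continue

b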